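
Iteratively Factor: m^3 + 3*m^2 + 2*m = (m)*(m^2 + 3*m + 2) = m*(m + 2)*(m + 1)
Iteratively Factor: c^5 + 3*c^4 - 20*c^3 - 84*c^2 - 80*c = (c + 2)*(c^4 + c^3 - 22*c^2 - 40*c) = (c - 5)*(c + 2)*(c^3 + 6*c^2 + 8*c) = c*(c - 5)*(c + 2)*(c^2 + 6*c + 8) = c*(c - 5)*(c + 2)*(c + 4)*(c + 2)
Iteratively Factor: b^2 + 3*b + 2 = (b + 1)*(b + 2)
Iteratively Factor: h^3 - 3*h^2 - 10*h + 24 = (h + 3)*(h^2 - 6*h + 8) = (h - 4)*(h + 3)*(h - 2)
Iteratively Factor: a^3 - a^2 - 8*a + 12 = (a + 3)*(a^2 - 4*a + 4) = (a - 2)*(a + 3)*(a - 2)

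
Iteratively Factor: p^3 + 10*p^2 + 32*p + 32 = (p + 4)*(p^2 + 6*p + 8) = (p + 4)^2*(p + 2)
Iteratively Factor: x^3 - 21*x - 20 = (x + 4)*(x^2 - 4*x - 5) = (x - 5)*(x + 4)*(x + 1)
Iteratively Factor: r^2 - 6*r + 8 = (r - 2)*(r - 4)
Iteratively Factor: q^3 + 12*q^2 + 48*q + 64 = (q + 4)*(q^2 + 8*q + 16) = (q + 4)^2*(q + 4)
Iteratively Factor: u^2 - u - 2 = (u - 2)*(u + 1)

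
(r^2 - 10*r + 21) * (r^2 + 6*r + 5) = r^4 - 4*r^3 - 34*r^2 + 76*r + 105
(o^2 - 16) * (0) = 0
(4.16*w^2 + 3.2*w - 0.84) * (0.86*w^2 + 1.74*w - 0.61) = 3.5776*w^4 + 9.9904*w^3 + 2.308*w^2 - 3.4136*w + 0.5124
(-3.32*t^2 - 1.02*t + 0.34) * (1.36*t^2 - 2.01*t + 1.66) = -4.5152*t^4 + 5.286*t^3 - 2.9986*t^2 - 2.3766*t + 0.5644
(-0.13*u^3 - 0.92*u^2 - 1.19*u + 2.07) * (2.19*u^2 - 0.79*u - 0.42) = -0.2847*u^5 - 1.9121*u^4 - 1.8247*u^3 + 5.8598*u^2 - 1.1355*u - 0.8694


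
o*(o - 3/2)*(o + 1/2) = o^3 - o^2 - 3*o/4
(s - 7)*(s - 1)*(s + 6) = s^3 - 2*s^2 - 41*s + 42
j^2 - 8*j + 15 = (j - 5)*(j - 3)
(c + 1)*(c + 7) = c^2 + 8*c + 7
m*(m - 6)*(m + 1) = m^3 - 5*m^2 - 6*m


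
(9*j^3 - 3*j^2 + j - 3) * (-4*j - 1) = -36*j^4 + 3*j^3 - j^2 + 11*j + 3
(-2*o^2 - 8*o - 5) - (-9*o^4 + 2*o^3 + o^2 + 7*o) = 9*o^4 - 2*o^3 - 3*o^2 - 15*o - 5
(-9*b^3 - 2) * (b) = -9*b^4 - 2*b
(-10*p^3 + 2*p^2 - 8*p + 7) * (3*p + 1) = -30*p^4 - 4*p^3 - 22*p^2 + 13*p + 7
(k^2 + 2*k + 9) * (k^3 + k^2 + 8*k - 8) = k^5 + 3*k^4 + 19*k^3 + 17*k^2 + 56*k - 72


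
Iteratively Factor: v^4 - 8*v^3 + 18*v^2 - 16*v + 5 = (v - 1)*(v^3 - 7*v^2 + 11*v - 5) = (v - 1)^2*(v^2 - 6*v + 5) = (v - 1)^3*(v - 5)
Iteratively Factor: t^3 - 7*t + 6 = (t - 1)*(t^2 + t - 6) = (t - 2)*(t - 1)*(t + 3)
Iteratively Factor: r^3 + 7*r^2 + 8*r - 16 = (r - 1)*(r^2 + 8*r + 16) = (r - 1)*(r + 4)*(r + 4)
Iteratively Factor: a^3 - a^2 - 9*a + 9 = (a + 3)*(a^2 - 4*a + 3) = (a - 3)*(a + 3)*(a - 1)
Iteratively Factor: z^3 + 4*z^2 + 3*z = (z)*(z^2 + 4*z + 3) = z*(z + 1)*(z + 3)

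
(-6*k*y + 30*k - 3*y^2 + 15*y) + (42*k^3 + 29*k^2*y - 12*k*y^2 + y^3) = 42*k^3 + 29*k^2*y - 12*k*y^2 - 6*k*y + 30*k + y^3 - 3*y^2 + 15*y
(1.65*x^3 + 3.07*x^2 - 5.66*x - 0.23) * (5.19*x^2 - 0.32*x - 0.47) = 8.5635*x^5 + 15.4053*x^4 - 31.1333*x^3 - 0.8254*x^2 + 2.7338*x + 0.1081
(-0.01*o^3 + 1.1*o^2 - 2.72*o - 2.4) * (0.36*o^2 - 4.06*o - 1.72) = -0.0036*o^5 + 0.4366*o^4 - 5.428*o^3 + 8.2872*o^2 + 14.4224*o + 4.128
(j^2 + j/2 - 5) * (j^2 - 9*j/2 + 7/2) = j^4 - 4*j^3 - 15*j^2/4 + 97*j/4 - 35/2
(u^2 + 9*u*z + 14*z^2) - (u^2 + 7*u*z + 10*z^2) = 2*u*z + 4*z^2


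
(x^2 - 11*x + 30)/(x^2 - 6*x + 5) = (x - 6)/(x - 1)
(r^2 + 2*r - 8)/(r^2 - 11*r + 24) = (r^2 + 2*r - 8)/(r^2 - 11*r + 24)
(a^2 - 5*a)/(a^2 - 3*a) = (a - 5)/(a - 3)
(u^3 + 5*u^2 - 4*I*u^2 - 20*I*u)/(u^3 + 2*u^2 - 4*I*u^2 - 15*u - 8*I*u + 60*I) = u/(u - 3)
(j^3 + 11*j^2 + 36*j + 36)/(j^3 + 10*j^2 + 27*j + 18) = (j + 2)/(j + 1)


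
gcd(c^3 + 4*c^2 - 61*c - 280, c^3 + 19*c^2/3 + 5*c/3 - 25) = c + 5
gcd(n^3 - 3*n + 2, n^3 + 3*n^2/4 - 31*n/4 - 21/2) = n + 2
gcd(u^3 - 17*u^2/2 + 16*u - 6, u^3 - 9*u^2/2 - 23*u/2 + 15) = u - 6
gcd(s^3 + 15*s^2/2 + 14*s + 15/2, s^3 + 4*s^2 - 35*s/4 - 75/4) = s^2 + 13*s/2 + 15/2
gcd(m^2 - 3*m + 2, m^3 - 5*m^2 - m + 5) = m - 1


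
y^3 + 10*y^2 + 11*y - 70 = (y - 2)*(y + 5)*(y + 7)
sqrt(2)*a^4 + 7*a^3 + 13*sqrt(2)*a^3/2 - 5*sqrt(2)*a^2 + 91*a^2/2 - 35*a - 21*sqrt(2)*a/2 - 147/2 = (a - 3/2)*(a + 7)*(a + 7*sqrt(2)/2)*(sqrt(2)*a + sqrt(2))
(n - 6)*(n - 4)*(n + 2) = n^3 - 8*n^2 + 4*n + 48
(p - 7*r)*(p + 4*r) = p^2 - 3*p*r - 28*r^2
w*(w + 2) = w^2 + 2*w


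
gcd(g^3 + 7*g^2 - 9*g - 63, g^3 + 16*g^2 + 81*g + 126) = g^2 + 10*g + 21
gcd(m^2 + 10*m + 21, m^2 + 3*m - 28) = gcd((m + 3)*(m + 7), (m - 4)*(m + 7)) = m + 7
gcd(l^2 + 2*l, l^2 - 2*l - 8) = l + 2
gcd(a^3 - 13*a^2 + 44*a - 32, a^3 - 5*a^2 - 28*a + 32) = a^2 - 9*a + 8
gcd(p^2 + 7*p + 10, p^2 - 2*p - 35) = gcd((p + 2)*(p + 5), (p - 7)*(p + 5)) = p + 5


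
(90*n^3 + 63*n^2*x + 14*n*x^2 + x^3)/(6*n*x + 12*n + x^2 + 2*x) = (15*n^2 + 8*n*x + x^2)/(x + 2)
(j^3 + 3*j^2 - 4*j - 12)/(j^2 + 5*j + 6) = j - 2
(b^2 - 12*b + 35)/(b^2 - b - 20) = (b - 7)/(b + 4)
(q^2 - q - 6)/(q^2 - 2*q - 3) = (q + 2)/(q + 1)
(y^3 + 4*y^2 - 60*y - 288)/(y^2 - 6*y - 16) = (y^2 + 12*y + 36)/(y + 2)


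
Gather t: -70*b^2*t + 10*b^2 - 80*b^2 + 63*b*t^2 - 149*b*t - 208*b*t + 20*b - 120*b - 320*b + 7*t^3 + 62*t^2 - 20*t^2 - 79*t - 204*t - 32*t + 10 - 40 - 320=-70*b^2 - 420*b + 7*t^3 + t^2*(63*b + 42) + t*(-70*b^2 - 357*b - 315) - 350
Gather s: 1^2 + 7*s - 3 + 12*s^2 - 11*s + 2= 12*s^2 - 4*s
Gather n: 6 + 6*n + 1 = 6*n + 7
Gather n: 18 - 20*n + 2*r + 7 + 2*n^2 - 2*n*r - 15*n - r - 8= 2*n^2 + n*(-2*r - 35) + r + 17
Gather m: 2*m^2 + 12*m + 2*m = 2*m^2 + 14*m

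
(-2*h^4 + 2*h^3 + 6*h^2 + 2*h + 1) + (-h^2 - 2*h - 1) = -2*h^4 + 2*h^3 + 5*h^2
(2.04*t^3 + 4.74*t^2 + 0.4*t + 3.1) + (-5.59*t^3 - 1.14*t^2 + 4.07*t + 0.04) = -3.55*t^3 + 3.6*t^2 + 4.47*t + 3.14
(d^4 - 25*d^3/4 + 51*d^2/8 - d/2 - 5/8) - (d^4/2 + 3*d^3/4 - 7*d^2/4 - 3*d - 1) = d^4/2 - 7*d^3 + 65*d^2/8 + 5*d/2 + 3/8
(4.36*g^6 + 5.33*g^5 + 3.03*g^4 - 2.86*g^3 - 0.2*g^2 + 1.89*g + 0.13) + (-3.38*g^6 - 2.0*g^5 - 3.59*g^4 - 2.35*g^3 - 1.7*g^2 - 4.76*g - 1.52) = 0.98*g^6 + 3.33*g^5 - 0.56*g^4 - 5.21*g^3 - 1.9*g^2 - 2.87*g - 1.39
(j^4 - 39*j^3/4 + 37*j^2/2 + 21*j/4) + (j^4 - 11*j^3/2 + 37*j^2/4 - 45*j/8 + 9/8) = 2*j^4 - 61*j^3/4 + 111*j^2/4 - 3*j/8 + 9/8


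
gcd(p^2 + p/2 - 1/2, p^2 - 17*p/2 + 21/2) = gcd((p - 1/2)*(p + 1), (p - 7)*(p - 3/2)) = 1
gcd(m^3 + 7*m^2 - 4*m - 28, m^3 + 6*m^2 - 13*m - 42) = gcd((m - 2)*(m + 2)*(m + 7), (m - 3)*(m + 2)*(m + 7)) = m^2 + 9*m + 14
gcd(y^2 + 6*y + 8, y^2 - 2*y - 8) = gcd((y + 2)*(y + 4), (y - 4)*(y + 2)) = y + 2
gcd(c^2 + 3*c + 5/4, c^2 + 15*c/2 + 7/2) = c + 1/2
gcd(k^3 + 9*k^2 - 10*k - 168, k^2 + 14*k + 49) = k + 7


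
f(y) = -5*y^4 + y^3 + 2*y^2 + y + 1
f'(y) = -20*y^3 + 3*y^2 + 4*y + 1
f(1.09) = -1.30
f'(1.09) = -16.98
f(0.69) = 1.84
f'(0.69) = -1.38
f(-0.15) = 0.89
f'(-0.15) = 0.54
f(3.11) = -414.21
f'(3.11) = -559.15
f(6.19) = -7019.62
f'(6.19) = -4602.82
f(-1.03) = -4.63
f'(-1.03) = 21.92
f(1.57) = -19.01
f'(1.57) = -62.72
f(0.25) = 1.37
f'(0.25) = 1.88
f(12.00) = -101651.00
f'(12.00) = -34079.00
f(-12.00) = -105131.00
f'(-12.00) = 34945.00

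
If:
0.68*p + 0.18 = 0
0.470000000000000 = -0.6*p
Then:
No Solution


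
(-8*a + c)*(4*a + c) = -32*a^2 - 4*a*c + c^2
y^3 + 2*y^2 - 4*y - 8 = (y - 2)*(y + 2)^2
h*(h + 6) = h^2 + 6*h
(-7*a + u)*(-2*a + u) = 14*a^2 - 9*a*u + u^2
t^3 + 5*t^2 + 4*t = t*(t + 1)*(t + 4)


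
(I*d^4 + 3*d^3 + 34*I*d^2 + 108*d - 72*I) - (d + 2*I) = I*d^4 + 3*d^3 + 34*I*d^2 + 107*d - 74*I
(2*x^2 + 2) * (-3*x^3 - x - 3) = -6*x^5 - 8*x^3 - 6*x^2 - 2*x - 6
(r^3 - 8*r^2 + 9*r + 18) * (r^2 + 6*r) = r^5 - 2*r^4 - 39*r^3 + 72*r^2 + 108*r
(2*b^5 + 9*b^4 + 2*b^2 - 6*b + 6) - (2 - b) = 2*b^5 + 9*b^4 + 2*b^2 - 5*b + 4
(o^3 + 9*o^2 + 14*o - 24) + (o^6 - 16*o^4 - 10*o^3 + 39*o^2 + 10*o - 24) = o^6 - 16*o^4 - 9*o^3 + 48*o^2 + 24*o - 48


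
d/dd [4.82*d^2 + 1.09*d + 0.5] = 9.64*d + 1.09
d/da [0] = 0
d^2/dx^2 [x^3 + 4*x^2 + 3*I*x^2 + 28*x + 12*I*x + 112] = 6*x + 8 + 6*I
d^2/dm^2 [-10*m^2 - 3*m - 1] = -20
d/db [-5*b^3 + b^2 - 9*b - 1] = -15*b^2 + 2*b - 9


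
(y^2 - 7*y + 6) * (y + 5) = y^3 - 2*y^2 - 29*y + 30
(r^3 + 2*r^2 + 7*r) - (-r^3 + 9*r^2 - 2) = 2*r^3 - 7*r^2 + 7*r + 2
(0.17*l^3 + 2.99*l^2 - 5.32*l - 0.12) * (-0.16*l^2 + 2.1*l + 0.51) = -0.0272*l^5 - 0.1214*l^4 + 7.2169*l^3 - 9.6279*l^2 - 2.9652*l - 0.0612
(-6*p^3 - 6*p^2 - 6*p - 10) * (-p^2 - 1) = 6*p^5 + 6*p^4 + 12*p^3 + 16*p^2 + 6*p + 10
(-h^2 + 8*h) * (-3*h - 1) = 3*h^3 - 23*h^2 - 8*h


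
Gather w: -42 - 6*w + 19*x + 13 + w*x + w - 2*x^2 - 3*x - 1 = w*(x - 5) - 2*x^2 + 16*x - 30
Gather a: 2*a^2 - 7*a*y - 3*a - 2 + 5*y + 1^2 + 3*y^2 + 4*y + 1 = 2*a^2 + a*(-7*y - 3) + 3*y^2 + 9*y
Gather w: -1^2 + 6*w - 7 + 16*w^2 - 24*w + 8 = 16*w^2 - 18*w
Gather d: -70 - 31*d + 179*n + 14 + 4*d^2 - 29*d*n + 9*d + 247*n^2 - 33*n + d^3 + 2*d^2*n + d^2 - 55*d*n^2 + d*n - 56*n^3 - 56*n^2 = d^3 + d^2*(2*n + 5) + d*(-55*n^2 - 28*n - 22) - 56*n^3 + 191*n^2 + 146*n - 56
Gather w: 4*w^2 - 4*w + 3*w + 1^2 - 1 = 4*w^2 - w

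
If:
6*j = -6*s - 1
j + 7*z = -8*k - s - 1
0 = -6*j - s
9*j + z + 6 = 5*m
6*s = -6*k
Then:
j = 1/30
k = 1/5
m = 25/21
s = -1/5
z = -73/210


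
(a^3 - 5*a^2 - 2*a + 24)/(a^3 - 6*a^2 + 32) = (a - 3)/(a - 4)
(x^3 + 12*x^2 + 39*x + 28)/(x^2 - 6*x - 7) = (x^2 + 11*x + 28)/(x - 7)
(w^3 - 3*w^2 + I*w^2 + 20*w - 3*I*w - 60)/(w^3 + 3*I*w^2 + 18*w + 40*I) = (w - 3)/(w + 2*I)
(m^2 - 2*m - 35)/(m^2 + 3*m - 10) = (m - 7)/(m - 2)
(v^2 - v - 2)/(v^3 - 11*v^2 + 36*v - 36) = (v + 1)/(v^2 - 9*v + 18)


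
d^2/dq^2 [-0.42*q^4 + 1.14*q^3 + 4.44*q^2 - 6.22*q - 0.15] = -5.04*q^2 + 6.84*q + 8.88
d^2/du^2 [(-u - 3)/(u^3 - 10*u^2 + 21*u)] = 2*(-3*u^5 + 12*u^4 + 161*u^3 - 1089*u^2 + 1890*u - 1323)/(u^3*(u^6 - 30*u^5 + 363*u^4 - 2260*u^3 + 7623*u^2 - 13230*u + 9261))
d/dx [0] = 0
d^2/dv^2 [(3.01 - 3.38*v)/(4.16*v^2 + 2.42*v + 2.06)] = (-(3.38*v - 3.01)*(8.32*v + 2.42)*(16.64*v + 4.84) + (84.3648*v - 8.684)*(4.16*v^2 + 2.42*v + 2.06))/(4.16*v^2 + 2.42*v + 2.06)^3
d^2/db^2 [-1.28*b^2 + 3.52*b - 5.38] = -2.56000000000000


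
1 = 1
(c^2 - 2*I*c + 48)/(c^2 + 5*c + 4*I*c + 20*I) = (c^2 - 2*I*c + 48)/(c^2 + c*(5 + 4*I) + 20*I)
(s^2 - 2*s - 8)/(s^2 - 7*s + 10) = (s^2 - 2*s - 8)/(s^2 - 7*s + 10)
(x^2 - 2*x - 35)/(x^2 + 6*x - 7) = (x^2 - 2*x - 35)/(x^2 + 6*x - 7)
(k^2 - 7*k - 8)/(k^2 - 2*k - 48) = (k + 1)/(k + 6)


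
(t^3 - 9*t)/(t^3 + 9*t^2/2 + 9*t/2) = 2*(t - 3)/(2*t + 3)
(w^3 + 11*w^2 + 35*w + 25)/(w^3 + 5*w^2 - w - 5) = (w + 5)/(w - 1)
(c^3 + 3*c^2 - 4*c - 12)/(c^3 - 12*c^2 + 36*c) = (c^3 + 3*c^2 - 4*c - 12)/(c*(c^2 - 12*c + 36))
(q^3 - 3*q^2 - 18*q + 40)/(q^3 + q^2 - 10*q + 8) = (q - 5)/(q - 1)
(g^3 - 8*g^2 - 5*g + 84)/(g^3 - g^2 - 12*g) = (g - 7)/g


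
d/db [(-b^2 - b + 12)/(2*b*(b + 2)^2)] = (b^3 - 36*b - 24)/(2*b^2*(b^3 + 6*b^2 + 12*b + 8))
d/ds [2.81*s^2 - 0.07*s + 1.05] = 5.62*s - 0.07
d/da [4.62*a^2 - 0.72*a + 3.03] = 9.24*a - 0.72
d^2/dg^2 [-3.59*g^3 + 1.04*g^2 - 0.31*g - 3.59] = 2.08 - 21.54*g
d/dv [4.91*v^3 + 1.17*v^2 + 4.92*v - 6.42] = 14.73*v^2 + 2.34*v + 4.92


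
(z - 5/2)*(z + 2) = z^2 - z/2 - 5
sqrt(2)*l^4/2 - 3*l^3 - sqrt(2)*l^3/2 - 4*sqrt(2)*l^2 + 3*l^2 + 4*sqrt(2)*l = l*(l - 1)*(l - 4*sqrt(2))*(sqrt(2)*l/2 + 1)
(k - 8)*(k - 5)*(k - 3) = k^3 - 16*k^2 + 79*k - 120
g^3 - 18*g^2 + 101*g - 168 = (g - 8)*(g - 7)*(g - 3)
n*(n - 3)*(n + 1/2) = n^3 - 5*n^2/2 - 3*n/2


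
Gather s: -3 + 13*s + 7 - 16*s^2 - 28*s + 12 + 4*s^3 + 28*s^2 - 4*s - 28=4*s^3 + 12*s^2 - 19*s - 12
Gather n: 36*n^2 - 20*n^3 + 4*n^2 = -20*n^3 + 40*n^2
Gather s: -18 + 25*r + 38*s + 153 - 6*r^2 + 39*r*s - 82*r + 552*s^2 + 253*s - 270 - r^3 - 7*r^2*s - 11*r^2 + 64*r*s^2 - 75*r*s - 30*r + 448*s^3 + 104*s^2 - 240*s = -r^3 - 17*r^2 - 87*r + 448*s^3 + s^2*(64*r + 656) + s*(-7*r^2 - 36*r + 51) - 135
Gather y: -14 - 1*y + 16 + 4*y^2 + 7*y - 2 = 4*y^2 + 6*y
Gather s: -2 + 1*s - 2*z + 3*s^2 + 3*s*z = 3*s^2 + s*(3*z + 1) - 2*z - 2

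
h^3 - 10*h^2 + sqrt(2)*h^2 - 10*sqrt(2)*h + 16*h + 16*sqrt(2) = (h - 8)*(h - 2)*(h + sqrt(2))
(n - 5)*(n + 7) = n^2 + 2*n - 35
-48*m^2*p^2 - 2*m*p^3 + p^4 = p^2*(-8*m + p)*(6*m + p)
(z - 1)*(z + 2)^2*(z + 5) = z^4 + 8*z^3 + 15*z^2 - 4*z - 20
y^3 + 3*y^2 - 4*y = y*(y - 1)*(y + 4)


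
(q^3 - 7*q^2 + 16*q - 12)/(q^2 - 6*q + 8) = (q^2 - 5*q + 6)/(q - 4)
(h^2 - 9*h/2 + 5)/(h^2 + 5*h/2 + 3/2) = (2*h^2 - 9*h + 10)/(2*h^2 + 5*h + 3)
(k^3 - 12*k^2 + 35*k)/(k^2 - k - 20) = k*(k - 7)/(k + 4)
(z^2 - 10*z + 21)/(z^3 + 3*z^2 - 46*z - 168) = (z - 3)/(z^2 + 10*z + 24)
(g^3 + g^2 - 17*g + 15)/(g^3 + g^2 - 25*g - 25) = (g^2 - 4*g + 3)/(g^2 - 4*g - 5)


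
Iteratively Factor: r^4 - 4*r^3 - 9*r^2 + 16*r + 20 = (r - 2)*(r^3 - 2*r^2 - 13*r - 10) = (r - 2)*(r + 1)*(r^2 - 3*r - 10) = (r - 2)*(r + 1)*(r + 2)*(r - 5)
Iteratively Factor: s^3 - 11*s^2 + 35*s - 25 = (s - 5)*(s^2 - 6*s + 5) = (s - 5)*(s - 1)*(s - 5)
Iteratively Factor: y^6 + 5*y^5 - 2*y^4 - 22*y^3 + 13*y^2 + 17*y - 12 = (y + 3)*(y^5 + 2*y^4 - 8*y^3 + 2*y^2 + 7*y - 4) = (y + 3)*(y + 4)*(y^4 - 2*y^3 + 2*y - 1) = (y - 1)*(y + 3)*(y + 4)*(y^3 - y^2 - y + 1) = (y - 1)*(y + 1)*(y + 3)*(y + 4)*(y^2 - 2*y + 1) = (y - 1)^2*(y + 1)*(y + 3)*(y + 4)*(y - 1)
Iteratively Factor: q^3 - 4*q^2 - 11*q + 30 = (q + 3)*(q^2 - 7*q + 10) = (q - 2)*(q + 3)*(q - 5)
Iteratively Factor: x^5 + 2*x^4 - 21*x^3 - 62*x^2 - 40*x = (x - 5)*(x^4 + 7*x^3 + 14*x^2 + 8*x) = (x - 5)*(x + 1)*(x^3 + 6*x^2 + 8*x) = (x - 5)*(x + 1)*(x + 4)*(x^2 + 2*x) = (x - 5)*(x + 1)*(x + 2)*(x + 4)*(x)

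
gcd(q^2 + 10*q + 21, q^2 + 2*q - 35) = q + 7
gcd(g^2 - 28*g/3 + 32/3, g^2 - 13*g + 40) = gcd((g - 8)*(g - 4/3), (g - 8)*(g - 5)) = g - 8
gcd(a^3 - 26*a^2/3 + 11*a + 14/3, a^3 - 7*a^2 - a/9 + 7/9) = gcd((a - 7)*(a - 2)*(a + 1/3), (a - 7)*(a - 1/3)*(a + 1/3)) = a^2 - 20*a/3 - 7/3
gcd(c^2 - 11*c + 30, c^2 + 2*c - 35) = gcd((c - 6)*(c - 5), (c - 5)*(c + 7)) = c - 5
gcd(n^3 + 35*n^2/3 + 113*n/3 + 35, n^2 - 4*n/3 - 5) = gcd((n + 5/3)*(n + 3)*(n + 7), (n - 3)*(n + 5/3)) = n + 5/3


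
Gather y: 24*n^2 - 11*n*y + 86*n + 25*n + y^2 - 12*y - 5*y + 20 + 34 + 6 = 24*n^2 + 111*n + y^2 + y*(-11*n - 17) + 60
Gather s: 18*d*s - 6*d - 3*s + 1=-6*d + s*(18*d - 3) + 1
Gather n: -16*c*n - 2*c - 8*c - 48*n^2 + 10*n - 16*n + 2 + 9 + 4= -10*c - 48*n^2 + n*(-16*c - 6) + 15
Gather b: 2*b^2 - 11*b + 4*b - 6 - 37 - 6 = 2*b^2 - 7*b - 49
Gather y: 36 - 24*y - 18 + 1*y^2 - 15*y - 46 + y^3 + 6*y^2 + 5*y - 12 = y^3 + 7*y^2 - 34*y - 40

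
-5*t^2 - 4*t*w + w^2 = (-5*t + w)*(t + w)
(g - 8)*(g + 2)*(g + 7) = g^3 + g^2 - 58*g - 112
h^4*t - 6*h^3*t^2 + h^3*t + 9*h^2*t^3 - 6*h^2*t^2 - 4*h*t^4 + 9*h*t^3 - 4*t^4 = (h - 4*t)*(h - t)^2*(h*t + t)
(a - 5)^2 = a^2 - 10*a + 25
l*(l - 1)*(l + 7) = l^3 + 6*l^2 - 7*l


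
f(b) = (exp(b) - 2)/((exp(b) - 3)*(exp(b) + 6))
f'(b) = -(exp(b) - 2)*exp(b)/((exp(b) - 3)*(exp(b) + 6)^2) + exp(b)/((exp(b) - 3)*(exp(b) + 6)) - (exp(b) - 2)*exp(b)/((exp(b) - 3)^2*(exp(b) + 6)) = (-exp(2*b) + 4*exp(b) - 12)*exp(b)/(exp(4*b) + 6*exp(3*b) - 27*exp(2*b) - 108*exp(b) + 324)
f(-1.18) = 0.10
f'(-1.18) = -0.01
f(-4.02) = 0.11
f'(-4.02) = -0.00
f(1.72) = 0.12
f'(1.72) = -0.13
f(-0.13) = 0.08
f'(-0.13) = -0.04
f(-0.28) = 0.08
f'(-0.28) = -0.03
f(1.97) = 0.09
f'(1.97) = -0.08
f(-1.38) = 0.10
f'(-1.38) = -0.01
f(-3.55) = 0.11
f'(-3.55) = -0.00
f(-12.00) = 0.11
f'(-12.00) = 0.00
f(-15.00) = 0.11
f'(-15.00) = 0.00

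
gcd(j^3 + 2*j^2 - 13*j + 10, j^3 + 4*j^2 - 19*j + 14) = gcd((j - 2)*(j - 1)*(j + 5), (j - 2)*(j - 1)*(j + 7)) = j^2 - 3*j + 2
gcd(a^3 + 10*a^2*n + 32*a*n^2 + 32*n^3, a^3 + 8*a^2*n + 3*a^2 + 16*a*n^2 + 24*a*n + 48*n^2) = a^2 + 8*a*n + 16*n^2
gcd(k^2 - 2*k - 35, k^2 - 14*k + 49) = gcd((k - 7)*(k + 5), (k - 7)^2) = k - 7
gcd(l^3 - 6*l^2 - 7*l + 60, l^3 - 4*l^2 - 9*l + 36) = l^2 - l - 12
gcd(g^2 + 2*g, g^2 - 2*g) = g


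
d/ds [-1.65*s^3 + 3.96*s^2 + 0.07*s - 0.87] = -4.95*s^2 + 7.92*s + 0.07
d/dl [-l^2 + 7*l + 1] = 7 - 2*l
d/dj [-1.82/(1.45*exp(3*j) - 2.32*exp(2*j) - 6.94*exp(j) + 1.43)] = (7.917*exp(2*j) - 8.4448*exp(j) - 12.6308)*exp(j)/(1.45*exp(3*j) - 2.32*exp(2*j) - 6.94*exp(j) + 1.43)^2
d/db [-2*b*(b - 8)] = 16 - 4*b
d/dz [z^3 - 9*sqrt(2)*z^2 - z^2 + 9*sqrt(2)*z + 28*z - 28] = 3*z^2 - 18*sqrt(2)*z - 2*z + 9*sqrt(2) + 28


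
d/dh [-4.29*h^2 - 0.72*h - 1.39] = -8.58*h - 0.72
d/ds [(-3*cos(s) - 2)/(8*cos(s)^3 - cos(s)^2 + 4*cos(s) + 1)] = -(65*sin(s) + 40*sin(2*s) + 45*sin(3*s) + 24*sin(4*s))/(20*cos(s) - cos(2*s) + 4*cos(3*s) + 1)^2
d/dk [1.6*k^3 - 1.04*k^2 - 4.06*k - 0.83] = 4.8*k^2 - 2.08*k - 4.06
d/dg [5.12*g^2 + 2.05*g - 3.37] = 10.24*g + 2.05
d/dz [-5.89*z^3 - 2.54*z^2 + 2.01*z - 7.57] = -17.67*z^2 - 5.08*z + 2.01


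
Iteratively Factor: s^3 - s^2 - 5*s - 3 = (s + 1)*(s^2 - 2*s - 3) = (s + 1)^2*(s - 3)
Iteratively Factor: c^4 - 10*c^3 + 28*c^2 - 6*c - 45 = (c - 3)*(c^3 - 7*c^2 + 7*c + 15) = (c - 3)*(c + 1)*(c^2 - 8*c + 15) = (c - 5)*(c - 3)*(c + 1)*(c - 3)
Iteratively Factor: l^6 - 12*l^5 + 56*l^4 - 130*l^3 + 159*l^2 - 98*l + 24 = (l - 4)*(l^5 - 8*l^4 + 24*l^3 - 34*l^2 + 23*l - 6) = (l - 4)*(l - 1)*(l^4 - 7*l^3 + 17*l^2 - 17*l + 6) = (l - 4)*(l - 3)*(l - 1)*(l^3 - 4*l^2 + 5*l - 2) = (l - 4)*(l - 3)*(l - 1)^2*(l^2 - 3*l + 2) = (l - 4)*(l - 3)*(l - 2)*(l - 1)^2*(l - 1)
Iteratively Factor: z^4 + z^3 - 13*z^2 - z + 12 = (z - 1)*(z^3 + 2*z^2 - 11*z - 12) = (z - 1)*(z + 1)*(z^2 + z - 12) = (z - 3)*(z - 1)*(z + 1)*(z + 4)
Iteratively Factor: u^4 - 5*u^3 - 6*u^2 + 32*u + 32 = (u + 1)*(u^3 - 6*u^2 + 32) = (u + 1)*(u + 2)*(u^2 - 8*u + 16) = (u - 4)*(u + 1)*(u + 2)*(u - 4)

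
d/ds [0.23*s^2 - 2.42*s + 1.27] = 0.46*s - 2.42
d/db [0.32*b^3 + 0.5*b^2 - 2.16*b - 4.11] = 0.96*b^2 + 1.0*b - 2.16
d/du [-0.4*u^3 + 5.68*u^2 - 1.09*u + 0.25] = -1.2*u^2 + 11.36*u - 1.09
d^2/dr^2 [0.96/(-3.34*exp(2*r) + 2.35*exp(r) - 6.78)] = (-0.96*(6.68*exp(r) - 2.35)*(13.36*exp(r) - 4.7)*exp(r) + (12.8256*exp(r) - 2.256)*(3.34*exp(2*r) - 2.35*exp(r) + 6.78))*exp(r)/(3.34*exp(2*r) - 2.35*exp(r) + 6.78)^3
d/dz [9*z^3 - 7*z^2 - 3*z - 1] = 27*z^2 - 14*z - 3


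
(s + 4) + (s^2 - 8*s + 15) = s^2 - 7*s + 19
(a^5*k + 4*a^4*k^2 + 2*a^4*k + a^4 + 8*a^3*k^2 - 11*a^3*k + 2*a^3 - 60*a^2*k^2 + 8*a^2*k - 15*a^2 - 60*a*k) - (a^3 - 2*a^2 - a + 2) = a^5*k + 4*a^4*k^2 + 2*a^4*k + a^4 + 8*a^3*k^2 - 11*a^3*k + a^3 - 60*a^2*k^2 + 8*a^2*k - 13*a^2 - 60*a*k + a - 2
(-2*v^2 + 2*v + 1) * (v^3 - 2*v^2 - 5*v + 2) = -2*v^5 + 6*v^4 + 7*v^3 - 16*v^2 - v + 2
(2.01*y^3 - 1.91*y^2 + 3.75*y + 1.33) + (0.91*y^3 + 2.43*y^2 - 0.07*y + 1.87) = 2.92*y^3 + 0.52*y^2 + 3.68*y + 3.2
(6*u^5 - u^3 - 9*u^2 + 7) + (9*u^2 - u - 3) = 6*u^5 - u^3 - u + 4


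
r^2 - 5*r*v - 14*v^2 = (r - 7*v)*(r + 2*v)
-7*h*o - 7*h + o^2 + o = (-7*h + o)*(o + 1)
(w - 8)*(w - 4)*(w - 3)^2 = w^4 - 18*w^3 + 113*w^2 - 300*w + 288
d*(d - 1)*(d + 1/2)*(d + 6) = d^4 + 11*d^3/2 - 7*d^2/2 - 3*d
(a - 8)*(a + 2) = a^2 - 6*a - 16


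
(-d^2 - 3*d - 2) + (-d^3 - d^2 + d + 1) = -d^3 - 2*d^2 - 2*d - 1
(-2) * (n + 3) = -2*n - 6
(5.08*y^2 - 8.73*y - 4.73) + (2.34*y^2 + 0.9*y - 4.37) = 7.42*y^2 - 7.83*y - 9.1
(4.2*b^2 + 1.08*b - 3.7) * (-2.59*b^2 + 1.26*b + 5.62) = -10.878*b^4 + 2.4948*b^3 + 34.5478*b^2 + 1.4076*b - 20.794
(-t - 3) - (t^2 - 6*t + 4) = -t^2 + 5*t - 7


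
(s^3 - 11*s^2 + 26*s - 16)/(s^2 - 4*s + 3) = (s^2 - 10*s + 16)/(s - 3)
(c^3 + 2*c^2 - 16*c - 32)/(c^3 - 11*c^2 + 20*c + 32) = (c^2 + 6*c + 8)/(c^2 - 7*c - 8)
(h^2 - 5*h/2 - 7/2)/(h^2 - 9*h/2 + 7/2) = (h + 1)/(h - 1)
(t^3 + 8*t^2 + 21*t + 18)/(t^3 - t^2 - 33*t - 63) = (t + 2)/(t - 7)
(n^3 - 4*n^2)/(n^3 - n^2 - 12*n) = n/(n + 3)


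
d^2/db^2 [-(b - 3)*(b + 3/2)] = -2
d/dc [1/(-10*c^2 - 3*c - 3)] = (20*c + 3)/(10*c^2 + 3*c + 3)^2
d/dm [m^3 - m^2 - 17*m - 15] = 3*m^2 - 2*m - 17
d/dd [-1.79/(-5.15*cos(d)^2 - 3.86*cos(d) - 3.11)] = (18.437*cos(d) + 6.9094)*sin(d)/(5.15*cos(d)^2 + 3.86*cos(d) + 3.11)^2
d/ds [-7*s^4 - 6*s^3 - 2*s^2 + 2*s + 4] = -28*s^3 - 18*s^2 - 4*s + 2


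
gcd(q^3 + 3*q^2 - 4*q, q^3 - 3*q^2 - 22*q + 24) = q^2 + 3*q - 4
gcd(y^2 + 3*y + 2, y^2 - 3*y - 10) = y + 2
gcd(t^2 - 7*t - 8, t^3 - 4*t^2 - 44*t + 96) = t - 8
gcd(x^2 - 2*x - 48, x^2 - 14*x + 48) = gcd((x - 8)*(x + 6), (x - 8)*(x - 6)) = x - 8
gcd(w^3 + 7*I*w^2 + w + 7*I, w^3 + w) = w^2 + 1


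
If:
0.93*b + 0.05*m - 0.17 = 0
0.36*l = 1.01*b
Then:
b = 0.182795698924731 - 0.0537634408602151*m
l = 0.51284348864994 - 0.150836320191159*m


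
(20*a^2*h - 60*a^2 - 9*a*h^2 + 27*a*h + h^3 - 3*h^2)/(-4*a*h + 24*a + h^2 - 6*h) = (-5*a*h + 15*a + h^2 - 3*h)/(h - 6)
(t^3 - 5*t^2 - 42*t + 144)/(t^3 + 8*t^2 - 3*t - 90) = (t - 8)/(t + 5)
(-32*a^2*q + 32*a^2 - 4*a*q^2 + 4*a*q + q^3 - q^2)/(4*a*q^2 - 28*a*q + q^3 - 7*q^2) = (-8*a*q + 8*a + q^2 - q)/(q*(q - 7))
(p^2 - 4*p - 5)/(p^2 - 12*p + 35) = (p + 1)/(p - 7)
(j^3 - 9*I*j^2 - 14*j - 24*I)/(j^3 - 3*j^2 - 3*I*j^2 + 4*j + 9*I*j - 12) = (j - 6*I)/(j - 3)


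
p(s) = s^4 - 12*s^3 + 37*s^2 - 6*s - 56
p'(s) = 4*s^3 - 36*s^2 + 74*s - 6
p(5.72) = -55.04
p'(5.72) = -11.99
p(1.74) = -8.47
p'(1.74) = 34.84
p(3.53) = 11.30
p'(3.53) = -17.42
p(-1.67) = 120.88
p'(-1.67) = -248.61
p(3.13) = 15.71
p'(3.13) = -4.41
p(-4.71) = 2539.05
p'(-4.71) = -1571.12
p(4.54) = -18.69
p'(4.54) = -37.75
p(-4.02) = 1606.79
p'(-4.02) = -1145.11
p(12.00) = 5200.00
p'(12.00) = 2610.00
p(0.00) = -56.00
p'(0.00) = -6.00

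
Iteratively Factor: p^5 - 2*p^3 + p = (p - 1)*(p^4 + p^3 - p^2 - p) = (p - 1)*(p + 1)*(p^3 - p) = (p - 1)^2*(p + 1)*(p^2 + p) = (p - 1)^2*(p + 1)^2*(p)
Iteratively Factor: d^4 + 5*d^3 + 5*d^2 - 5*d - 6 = (d + 2)*(d^3 + 3*d^2 - d - 3) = (d - 1)*(d + 2)*(d^2 + 4*d + 3) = (d - 1)*(d + 2)*(d + 3)*(d + 1)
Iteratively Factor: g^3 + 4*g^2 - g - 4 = (g - 1)*(g^2 + 5*g + 4) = (g - 1)*(g + 1)*(g + 4)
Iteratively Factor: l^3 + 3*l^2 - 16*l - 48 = (l + 4)*(l^2 - l - 12) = (l - 4)*(l + 4)*(l + 3)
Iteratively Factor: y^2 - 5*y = (y)*(y - 5)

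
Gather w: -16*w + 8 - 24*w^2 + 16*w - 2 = 6 - 24*w^2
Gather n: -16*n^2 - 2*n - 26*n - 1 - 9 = -16*n^2 - 28*n - 10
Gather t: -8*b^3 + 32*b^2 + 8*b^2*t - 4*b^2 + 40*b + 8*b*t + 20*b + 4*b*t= -8*b^3 + 28*b^2 + 60*b + t*(8*b^2 + 12*b)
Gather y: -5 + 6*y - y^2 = -y^2 + 6*y - 5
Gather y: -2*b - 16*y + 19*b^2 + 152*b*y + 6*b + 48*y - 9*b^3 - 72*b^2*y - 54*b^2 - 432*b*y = -9*b^3 - 35*b^2 + 4*b + y*(-72*b^2 - 280*b + 32)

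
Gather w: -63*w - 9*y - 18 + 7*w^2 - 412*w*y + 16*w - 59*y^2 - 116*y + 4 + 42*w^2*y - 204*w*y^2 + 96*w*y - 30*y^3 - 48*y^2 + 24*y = w^2*(42*y + 7) + w*(-204*y^2 - 316*y - 47) - 30*y^3 - 107*y^2 - 101*y - 14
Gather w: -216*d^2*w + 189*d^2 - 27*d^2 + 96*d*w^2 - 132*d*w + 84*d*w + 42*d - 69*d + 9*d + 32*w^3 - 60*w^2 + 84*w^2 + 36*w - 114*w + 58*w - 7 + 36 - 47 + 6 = 162*d^2 - 18*d + 32*w^3 + w^2*(96*d + 24) + w*(-216*d^2 - 48*d - 20) - 12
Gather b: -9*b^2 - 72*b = -9*b^2 - 72*b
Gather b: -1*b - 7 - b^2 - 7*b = -b^2 - 8*b - 7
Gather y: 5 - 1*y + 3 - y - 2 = 6 - 2*y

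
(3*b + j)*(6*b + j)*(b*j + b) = 18*b^3*j + 18*b^3 + 9*b^2*j^2 + 9*b^2*j + b*j^3 + b*j^2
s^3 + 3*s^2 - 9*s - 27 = (s - 3)*(s + 3)^2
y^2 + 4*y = y*(y + 4)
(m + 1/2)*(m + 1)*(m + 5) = m^3 + 13*m^2/2 + 8*m + 5/2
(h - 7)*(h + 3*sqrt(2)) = h^2 - 7*h + 3*sqrt(2)*h - 21*sqrt(2)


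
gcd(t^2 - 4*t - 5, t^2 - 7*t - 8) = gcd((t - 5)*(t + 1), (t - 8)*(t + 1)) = t + 1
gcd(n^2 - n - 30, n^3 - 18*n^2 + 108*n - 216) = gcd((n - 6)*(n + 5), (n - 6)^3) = n - 6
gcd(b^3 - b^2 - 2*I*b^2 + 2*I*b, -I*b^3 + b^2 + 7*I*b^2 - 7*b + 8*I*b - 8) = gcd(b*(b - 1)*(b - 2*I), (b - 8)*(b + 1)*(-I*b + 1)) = 1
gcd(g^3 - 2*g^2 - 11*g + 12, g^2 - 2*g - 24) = 1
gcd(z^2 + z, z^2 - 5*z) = z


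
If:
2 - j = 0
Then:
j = 2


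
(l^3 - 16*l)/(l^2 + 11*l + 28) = l*(l - 4)/(l + 7)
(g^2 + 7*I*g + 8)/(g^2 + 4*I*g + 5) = (g + 8*I)/(g + 5*I)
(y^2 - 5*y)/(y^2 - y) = (y - 5)/(y - 1)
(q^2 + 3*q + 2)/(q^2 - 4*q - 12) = (q + 1)/(q - 6)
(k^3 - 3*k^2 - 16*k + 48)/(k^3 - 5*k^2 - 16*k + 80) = (k - 3)/(k - 5)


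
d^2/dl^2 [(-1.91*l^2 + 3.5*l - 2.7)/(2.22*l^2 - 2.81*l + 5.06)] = (1.4210854715202e-14*l^4 + 10.668876*l^3 + 48.892392*l^2 - 134.83836*l + 19.744788)/(10.941048*l^6 - 41.546412*l^5 + 127.401138*l^4 - 211.579793*l^3 + 290.382774*l^2 - 215.838348*l + 129.554216)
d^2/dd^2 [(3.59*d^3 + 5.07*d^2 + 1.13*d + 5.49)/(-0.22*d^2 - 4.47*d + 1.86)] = (-4.44089209850063e-16*d^5 - 1.4210854715202e-14*d^4 - 136.538626*d^3 + 165.045708*d^2 - 109.687356*d - 277.753734)/(0.010648*d^6 + 0.649044*d^5 + 12.917322*d^4 + 78.339879*d^3 - 109.210086*d^2 + 46.393236*d - 6.434856)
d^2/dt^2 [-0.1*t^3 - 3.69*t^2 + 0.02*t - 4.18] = -0.6*t - 7.38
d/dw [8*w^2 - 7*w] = 16*w - 7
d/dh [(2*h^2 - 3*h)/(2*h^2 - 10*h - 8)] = (-7*h^2 - 16*h + 12)/(2*(h^4 - 10*h^3 + 17*h^2 + 40*h + 16))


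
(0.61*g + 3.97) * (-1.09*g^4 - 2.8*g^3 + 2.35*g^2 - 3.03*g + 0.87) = -0.6649*g^5 - 6.0353*g^4 - 9.6825*g^3 + 7.4812*g^2 - 11.4984*g + 3.4539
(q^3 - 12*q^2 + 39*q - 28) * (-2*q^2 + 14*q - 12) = -2*q^5 + 38*q^4 - 258*q^3 + 746*q^2 - 860*q + 336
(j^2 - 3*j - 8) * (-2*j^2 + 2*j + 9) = -2*j^4 + 8*j^3 + 19*j^2 - 43*j - 72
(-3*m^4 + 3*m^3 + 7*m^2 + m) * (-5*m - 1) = 15*m^5 - 12*m^4 - 38*m^3 - 12*m^2 - m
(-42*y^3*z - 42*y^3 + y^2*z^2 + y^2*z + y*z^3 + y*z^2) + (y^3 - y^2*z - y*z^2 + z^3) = -42*y^3*z - 41*y^3 + y^2*z^2 + y*z^3 + z^3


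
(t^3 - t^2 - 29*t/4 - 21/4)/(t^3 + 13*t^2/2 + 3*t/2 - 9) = (2*t^2 - 5*t - 7)/(2*(t^2 + 5*t - 6))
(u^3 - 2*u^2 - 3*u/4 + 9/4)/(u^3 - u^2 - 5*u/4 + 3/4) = (2*u - 3)/(2*u - 1)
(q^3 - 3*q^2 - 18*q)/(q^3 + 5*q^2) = (q^2 - 3*q - 18)/(q*(q + 5))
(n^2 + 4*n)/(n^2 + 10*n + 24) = n/(n + 6)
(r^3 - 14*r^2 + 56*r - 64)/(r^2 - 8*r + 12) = (r^2 - 12*r + 32)/(r - 6)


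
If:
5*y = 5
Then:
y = 1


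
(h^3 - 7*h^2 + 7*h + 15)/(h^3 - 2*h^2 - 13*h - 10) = (h - 3)/(h + 2)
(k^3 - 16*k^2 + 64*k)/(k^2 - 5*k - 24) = k*(k - 8)/(k + 3)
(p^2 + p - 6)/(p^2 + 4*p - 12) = (p + 3)/(p + 6)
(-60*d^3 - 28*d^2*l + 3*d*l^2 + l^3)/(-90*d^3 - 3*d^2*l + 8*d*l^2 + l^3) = (10*d^2 + 3*d*l - l^2)/(15*d^2 - 2*d*l - l^2)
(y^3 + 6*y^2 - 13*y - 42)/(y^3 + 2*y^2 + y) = (y^3 + 6*y^2 - 13*y - 42)/(y*(y^2 + 2*y + 1))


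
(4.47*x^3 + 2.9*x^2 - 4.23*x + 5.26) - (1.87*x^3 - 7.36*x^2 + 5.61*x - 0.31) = 2.6*x^3 + 10.26*x^2 - 9.84*x + 5.57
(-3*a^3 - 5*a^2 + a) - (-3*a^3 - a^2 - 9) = -4*a^2 + a + 9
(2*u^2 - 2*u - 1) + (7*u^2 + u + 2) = 9*u^2 - u + 1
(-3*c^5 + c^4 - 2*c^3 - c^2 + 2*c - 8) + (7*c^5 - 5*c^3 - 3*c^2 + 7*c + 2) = 4*c^5 + c^4 - 7*c^3 - 4*c^2 + 9*c - 6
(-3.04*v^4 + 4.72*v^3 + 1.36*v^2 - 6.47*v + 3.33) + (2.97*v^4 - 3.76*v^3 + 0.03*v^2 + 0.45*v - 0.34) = -0.0699999999999998*v^4 + 0.96*v^3 + 1.39*v^2 - 6.02*v + 2.99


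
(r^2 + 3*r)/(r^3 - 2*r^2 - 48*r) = (r + 3)/(r^2 - 2*r - 48)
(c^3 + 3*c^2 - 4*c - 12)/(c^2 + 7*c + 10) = (c^2 + c - 6)/(c + 5)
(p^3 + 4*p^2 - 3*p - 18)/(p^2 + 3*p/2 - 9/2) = 2*(p^2 + p - 6)/(2*p - 3)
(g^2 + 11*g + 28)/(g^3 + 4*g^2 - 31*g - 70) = (g + 4)/(g^2 - 3*g - 10)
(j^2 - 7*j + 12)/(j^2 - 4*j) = (j - 3)/j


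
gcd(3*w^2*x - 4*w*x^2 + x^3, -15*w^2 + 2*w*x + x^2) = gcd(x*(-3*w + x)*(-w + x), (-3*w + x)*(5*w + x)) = -3*w + x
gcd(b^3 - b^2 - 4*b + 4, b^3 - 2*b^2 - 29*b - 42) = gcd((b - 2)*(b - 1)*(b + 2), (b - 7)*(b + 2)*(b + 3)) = b + 2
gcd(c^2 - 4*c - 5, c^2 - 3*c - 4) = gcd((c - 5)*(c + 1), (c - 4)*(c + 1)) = c + 1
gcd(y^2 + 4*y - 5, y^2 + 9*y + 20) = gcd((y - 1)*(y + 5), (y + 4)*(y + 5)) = y + 5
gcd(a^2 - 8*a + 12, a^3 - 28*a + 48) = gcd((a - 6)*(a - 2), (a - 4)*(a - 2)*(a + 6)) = a - 2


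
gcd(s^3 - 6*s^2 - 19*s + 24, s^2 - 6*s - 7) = 1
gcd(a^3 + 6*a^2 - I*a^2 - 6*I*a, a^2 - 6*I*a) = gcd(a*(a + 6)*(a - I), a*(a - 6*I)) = a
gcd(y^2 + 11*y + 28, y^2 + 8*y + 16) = y + 4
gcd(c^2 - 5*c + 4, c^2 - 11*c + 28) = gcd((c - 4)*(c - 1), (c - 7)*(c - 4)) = c - 4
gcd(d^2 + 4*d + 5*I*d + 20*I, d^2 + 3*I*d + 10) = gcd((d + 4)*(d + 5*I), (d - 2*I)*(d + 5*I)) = d + 5*I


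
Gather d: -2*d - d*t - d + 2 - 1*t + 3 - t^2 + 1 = d*(-t - 3) - t^2 - t + 6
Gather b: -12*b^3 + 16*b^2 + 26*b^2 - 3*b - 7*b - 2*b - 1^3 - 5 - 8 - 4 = -12*b^3 + 42*b^2 - 12*b - 18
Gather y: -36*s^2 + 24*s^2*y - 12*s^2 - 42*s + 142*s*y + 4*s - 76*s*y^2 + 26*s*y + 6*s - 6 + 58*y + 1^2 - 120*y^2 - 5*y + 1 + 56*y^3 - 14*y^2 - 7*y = -48*s^2 - 32*s + 56*y^3 + y^2*(-76*s - 134) + y*(24*s^2 + 168*s + 46) - 4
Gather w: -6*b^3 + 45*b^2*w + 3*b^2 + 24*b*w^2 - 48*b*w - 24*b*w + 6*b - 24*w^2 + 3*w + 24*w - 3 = -6*b^3 + 3*b^2 + 6*b + w^2*(24*b - 24) + w*(45*b^2 - 72*b + 27) - 3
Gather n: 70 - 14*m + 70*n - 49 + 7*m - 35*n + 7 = -7*m + 35*n + 28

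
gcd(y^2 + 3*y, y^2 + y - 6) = y + 3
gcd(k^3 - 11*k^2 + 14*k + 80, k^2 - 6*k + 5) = k - 5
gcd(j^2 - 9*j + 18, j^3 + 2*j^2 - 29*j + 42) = j - 3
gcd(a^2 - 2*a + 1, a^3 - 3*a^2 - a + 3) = a - 1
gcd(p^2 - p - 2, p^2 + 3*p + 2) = p + 1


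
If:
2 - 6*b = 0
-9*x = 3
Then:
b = 1/3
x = -1/3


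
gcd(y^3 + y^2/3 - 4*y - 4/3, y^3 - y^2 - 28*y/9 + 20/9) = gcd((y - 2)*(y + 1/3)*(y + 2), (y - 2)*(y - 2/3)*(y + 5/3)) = y - 2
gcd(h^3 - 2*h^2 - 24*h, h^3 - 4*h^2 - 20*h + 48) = h^2 - 2*h - 24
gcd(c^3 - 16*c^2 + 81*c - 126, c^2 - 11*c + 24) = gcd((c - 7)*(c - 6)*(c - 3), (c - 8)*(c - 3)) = c - 3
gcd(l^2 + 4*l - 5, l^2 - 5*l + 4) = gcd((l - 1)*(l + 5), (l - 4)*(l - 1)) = l - 1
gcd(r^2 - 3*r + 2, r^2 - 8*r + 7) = r - 1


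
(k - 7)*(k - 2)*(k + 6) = k^3 - 3*k^2 - 40*k + 84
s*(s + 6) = s^2 + 6*s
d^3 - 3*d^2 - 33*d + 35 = (d - 7)*(d - 1)*(d + 5)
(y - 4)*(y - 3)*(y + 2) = y^3 - 5*y^2 - 2*y + 24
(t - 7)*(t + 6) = t^2 - t - 42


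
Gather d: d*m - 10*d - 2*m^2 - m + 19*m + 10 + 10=d*(m - 10) - 2*m^2 + 18*m + 20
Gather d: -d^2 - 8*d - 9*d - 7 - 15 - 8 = -d^2 - 17*d - 30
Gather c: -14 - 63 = -77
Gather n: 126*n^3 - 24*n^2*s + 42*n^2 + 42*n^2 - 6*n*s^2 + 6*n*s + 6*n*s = 126*n^3 + n^2*(84 - 24*s) + n*(-6*s^2 + 12*s)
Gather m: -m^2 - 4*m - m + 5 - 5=-m^2 - 5*m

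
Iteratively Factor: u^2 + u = (u + 1)*(u)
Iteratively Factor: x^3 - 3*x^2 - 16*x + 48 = (x + 4)*(x^2 - 7*x + 12) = (x - 4)*(x + 4)*(x - 3)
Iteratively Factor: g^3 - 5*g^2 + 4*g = (g - 1)*(g^2 - 4*g) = (g - 4)*(g - 1)*(g)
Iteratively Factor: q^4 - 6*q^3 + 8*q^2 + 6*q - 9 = (q - 1)*(q^3 - 5*q^2 + 3*q + 9) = (q - 3)*(q - 1)*(q^2 - 2*q - 3) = (q - 3)^2*(q - 1)*(q + 1)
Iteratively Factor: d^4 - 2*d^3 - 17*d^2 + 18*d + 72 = (d + 3)*(d^3 - 5*d^2 - 2*d + 24) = (d - 4)*(d + 3)*(d^2 - d - 6) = (d - 4)*(d - 3)*(d + 3)*(d + 2)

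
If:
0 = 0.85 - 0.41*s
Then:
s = 2.07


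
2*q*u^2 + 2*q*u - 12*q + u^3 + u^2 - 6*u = (2*q + u)*(u - 2)*(u + 3)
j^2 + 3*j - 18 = (j - 3)*(j + 6)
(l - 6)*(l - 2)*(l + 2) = l^3 - 6*l^2 - 4*l + 24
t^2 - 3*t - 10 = (t - 5)*(t + 2)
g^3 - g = g*(g - 1)*(g + 1)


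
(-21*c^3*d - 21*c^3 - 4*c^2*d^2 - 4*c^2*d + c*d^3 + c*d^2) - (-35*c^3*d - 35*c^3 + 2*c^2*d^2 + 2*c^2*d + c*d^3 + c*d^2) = 14*c^3*d + 14*c^3 - 6*c^2*d^2 - 6*c^2*d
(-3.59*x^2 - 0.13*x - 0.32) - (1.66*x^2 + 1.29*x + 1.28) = -5.25*x^2 - 1.42*x - 1.6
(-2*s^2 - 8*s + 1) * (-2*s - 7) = 4*s^3 + 30*s^2 + 54*s - 7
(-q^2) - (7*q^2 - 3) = 3 - 8*q^2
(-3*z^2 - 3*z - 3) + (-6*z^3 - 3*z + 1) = -6*z^3 - 3*z^2 - 6*z - 2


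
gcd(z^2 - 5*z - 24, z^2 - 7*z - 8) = z - 8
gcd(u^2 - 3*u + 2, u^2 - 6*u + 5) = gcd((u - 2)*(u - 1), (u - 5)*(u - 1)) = u - 1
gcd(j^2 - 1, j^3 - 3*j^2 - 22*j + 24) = j - 1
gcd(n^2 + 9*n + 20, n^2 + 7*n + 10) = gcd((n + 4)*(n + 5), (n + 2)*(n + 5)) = n + 5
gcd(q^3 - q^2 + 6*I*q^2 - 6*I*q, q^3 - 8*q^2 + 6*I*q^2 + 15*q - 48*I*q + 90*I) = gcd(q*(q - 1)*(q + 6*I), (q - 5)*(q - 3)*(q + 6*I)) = q + 6*I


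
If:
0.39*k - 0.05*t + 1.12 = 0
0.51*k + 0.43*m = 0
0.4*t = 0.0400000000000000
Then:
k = -2.86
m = 3.39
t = 0.10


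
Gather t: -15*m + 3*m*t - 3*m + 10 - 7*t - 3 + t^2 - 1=-18*m + t^2 + t*(3*m - 7) + 6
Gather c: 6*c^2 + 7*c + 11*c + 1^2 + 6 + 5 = 6*c^2 + 18*c + 12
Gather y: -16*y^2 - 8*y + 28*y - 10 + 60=-16*y^2 + 20*y + 50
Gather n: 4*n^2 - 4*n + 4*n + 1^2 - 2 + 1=4*n^2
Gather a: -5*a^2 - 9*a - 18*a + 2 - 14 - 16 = -5*a^2 - 27*a - 28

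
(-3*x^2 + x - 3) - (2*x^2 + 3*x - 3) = -5*x^2 - 2*x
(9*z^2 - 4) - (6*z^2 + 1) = 3*z^2 - 5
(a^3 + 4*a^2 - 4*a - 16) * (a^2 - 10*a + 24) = a^5 - 6*a^4 - 20*a^3 + 120*a^2 + 64*a - 384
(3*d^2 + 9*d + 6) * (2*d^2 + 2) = 6*d^4 + 18*d^3 + 18*d^2 + 18*d + 12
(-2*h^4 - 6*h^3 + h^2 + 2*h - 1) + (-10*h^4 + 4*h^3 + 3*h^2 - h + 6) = -12*h^4 - 2*h^3 + 4*h^2 + h + 5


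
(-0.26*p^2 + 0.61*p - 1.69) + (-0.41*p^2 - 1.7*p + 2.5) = -0.67*p^2 - 1.09*p + 0.81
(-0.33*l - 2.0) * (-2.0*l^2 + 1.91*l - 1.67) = 0.66*l^3 + 3.3697*l^2 - 3.2689*l + 3.34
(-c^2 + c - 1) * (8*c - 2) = -8*c^3 + 10*c^2 - 10*c + 2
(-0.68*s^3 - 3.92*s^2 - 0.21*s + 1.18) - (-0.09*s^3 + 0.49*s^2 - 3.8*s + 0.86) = -0.59*s^3 - 4.41*s^2 + 3.59*s + 0.32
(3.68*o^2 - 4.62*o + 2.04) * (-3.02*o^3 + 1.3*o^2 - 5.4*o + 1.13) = -11.1136*o^5 + 18.7364*o^4 - 32.0388*o^3 + 31.7584*o^2 - 16.2366*o + 2.3052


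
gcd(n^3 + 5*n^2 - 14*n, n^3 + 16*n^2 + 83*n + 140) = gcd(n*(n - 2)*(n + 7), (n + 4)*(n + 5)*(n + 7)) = n + 7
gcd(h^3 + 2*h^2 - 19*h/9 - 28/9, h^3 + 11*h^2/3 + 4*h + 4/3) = h + 1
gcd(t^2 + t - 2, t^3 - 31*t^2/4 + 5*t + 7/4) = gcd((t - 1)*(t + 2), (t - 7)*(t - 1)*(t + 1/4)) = t - 1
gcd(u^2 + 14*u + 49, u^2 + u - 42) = u + 7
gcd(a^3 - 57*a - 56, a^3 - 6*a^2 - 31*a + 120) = a - 8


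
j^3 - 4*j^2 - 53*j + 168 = (j - 8)*(j - 3)*(j + 7)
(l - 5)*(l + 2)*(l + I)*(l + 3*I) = l^4 - 3*l^3 + 4*I*l^3 - 13*l^2 - 12*I*l^2 + 9*l - 40*I*l + 30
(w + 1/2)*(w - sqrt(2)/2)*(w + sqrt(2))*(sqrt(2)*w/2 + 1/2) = sqrt(2)*w^4/2 + sqrt(2)*w^3/4 + w^3 - sqrt(2)*w^2/4 + w^2/2 - w/2 - sqrt(2)*w/8 - 1/4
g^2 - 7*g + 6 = (g - 6)*(g - 1)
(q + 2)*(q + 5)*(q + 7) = q^3 + 14*q^2 + 59*q + 70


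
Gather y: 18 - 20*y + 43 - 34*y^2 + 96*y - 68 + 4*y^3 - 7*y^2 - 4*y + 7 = 4*y^3 - 41*y^2 + 72*y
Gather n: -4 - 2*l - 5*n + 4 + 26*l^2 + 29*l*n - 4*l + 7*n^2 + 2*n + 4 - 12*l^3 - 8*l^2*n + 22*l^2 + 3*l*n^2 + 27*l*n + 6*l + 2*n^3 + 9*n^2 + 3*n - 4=-12*l^3 + 48*l^2 + 2*n^3 + n^2*(3*l + 16) + n*(-8*l^2 + 56*l)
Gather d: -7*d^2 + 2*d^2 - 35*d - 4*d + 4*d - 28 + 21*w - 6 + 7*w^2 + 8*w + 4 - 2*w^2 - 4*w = -5*d^2 - 35*d + 5*w^2 + 25*w - 30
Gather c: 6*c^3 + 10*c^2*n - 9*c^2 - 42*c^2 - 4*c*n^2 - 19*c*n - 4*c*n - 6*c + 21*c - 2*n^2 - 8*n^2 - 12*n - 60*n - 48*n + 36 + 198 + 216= 6*c^3 + c^2*(10*n - 51) + c*(-4*n^2 - 23*n + 15) - 10*n^2 - 120*n + 450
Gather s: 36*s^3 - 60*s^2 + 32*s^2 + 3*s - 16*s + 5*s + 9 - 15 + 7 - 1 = 36*s^3 - 28*s^2 - 8*s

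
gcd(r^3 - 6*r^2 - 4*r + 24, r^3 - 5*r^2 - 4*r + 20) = r^2 - 4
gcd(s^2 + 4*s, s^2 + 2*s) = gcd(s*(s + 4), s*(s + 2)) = s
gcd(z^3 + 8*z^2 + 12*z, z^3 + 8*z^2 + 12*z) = z^3 + 8*z^2 + 12*z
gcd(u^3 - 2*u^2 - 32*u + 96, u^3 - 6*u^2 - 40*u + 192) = u^2 + 2*u - 24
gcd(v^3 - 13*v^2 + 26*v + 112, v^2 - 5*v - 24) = v - 8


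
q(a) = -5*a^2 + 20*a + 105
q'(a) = 20 - 10*a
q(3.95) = 105.99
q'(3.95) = -19.50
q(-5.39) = -148.06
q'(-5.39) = 73.90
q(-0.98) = 80.60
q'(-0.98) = 29.80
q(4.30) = 98.55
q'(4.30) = -23.00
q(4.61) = 90.94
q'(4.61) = -26.10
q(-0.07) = 103.58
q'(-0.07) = 20.70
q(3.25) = 117.19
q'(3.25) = -12.50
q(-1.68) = 57.29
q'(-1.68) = 36.80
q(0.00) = 105.00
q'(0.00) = 20.00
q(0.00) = 105.00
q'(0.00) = 20.00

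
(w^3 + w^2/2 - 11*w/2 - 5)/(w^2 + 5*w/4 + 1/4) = 2*(2*w^2 - w - 10)/(4*w + 1)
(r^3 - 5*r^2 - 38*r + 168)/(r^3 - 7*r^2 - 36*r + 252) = (r - 4)/(r - 6)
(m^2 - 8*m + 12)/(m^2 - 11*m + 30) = (m - 2)/(m - 5)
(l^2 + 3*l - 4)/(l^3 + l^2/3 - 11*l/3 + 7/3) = 3*(l + 4)/(3*l^2 + 4*l - 7)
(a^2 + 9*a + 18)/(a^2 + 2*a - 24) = (a + 3)/(a - 4)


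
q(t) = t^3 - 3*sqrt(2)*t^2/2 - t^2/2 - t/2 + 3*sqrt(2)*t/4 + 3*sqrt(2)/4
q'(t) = 3*t^2 - 3*sqrt(2)*t - t - 1/2 + 3*sqrt(2)/4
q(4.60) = 45.51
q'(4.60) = 39.92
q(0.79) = 0.36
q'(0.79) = -1.71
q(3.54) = 14.56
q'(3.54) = 19.60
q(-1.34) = -6.80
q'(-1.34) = 12.97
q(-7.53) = -578.75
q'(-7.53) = 210.14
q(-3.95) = -103.68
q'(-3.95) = 68.08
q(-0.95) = -2.70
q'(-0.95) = 8.25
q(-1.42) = -7.88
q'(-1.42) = 14.05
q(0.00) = 1.06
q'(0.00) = 0.56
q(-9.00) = -945.31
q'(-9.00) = 290.74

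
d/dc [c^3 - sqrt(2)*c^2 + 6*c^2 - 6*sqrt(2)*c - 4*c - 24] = 3*c^2 - 2*sqrt(2)*c + 12*c - 6*sqrt(2) - 4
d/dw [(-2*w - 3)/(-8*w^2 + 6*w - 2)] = (-8*w^2 - 24*w + 11)/(2*(16*w^4 - 24*w^3 + 17*w^2 - 6*w + 1))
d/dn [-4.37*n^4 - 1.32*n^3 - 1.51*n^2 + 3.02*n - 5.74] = -17.48*n^3 - 3.96*n^2 - 3.02*n + 3.02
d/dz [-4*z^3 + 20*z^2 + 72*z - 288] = -12*z^2 + 40*z + 72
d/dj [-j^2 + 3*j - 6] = 3 - 2*j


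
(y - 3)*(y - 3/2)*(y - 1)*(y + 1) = y^4 - 9*y^3/2 + 7*y^2/2 + 9*y/2 - 9/2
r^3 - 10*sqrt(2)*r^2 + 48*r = r*(r - 6*sqrt(2))*(r - 4*sqrt(2))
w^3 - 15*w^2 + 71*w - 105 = (w - 7)*(w - 5)*(w - 3)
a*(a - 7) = a^2 - 7*a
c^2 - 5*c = c*(c - 5)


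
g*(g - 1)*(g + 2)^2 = g^4 + 3*g^3 - 4*g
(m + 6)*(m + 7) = m^2 + 13*m + 42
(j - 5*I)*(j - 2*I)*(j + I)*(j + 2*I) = j^4 - 4*I*j^3 + 9*j^2 - 16*I*j + 20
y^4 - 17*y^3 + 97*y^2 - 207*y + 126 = (y - 7)*(y - 6)*(y - 3)*(y - 1)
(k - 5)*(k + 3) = k^2 - 2*k - 15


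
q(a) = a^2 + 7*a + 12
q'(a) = 2*a + 7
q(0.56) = 16.23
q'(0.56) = 8.12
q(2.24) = 32.70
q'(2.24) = 11.48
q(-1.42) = 4.08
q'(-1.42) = 4.16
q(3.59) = 50.02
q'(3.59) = 14.18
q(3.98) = 55.70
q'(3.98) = 14.96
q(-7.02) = 12.14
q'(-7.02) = -7.04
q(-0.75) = 7.31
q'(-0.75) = 5.50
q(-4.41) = 0.58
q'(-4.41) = -1.82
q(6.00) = 90.00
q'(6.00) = 19.00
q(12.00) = 240.00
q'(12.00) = 31.00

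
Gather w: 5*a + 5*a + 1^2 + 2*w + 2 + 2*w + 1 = 10*a + 4*w + 4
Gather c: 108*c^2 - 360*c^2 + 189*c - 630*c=-252*c^2 - 441*c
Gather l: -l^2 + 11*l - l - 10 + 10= -l^2 + 10*l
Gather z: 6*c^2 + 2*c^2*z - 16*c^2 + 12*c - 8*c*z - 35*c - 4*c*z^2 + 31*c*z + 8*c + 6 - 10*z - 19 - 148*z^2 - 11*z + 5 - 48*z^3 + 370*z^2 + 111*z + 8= -10*c^2 - 15*c - 48*z^3 + z^2*(222 - 4*c) + z*(2*c^2 + 23*c + 90)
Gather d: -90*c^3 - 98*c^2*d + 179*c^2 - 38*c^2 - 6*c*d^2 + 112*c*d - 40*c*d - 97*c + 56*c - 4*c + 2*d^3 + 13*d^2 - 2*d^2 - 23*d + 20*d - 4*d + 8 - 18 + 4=-90*c^3 + 141*c^2 - 45*c + 2*d^3 + d^2*(11 - 6*c) + d*(-98*c^2 + 72*c - 7) - 6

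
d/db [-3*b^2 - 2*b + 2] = -6*b - 2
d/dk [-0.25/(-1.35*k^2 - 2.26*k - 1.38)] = (-0.675*k - 0.565)/(1.35*k^2 + 2.26*k + 1.38)^2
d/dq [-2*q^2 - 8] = -4*q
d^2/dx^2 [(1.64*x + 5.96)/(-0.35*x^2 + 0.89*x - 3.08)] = (-(0.7*x - 0.89)*(1.4*x - 1.78)*(1.64*x + 5.96) + (3.444*x + 1.2528)*(0.35*x^2 - 0.89*x + 3.08))/(0.35*x^2 - 0.89*x + 3.08)^3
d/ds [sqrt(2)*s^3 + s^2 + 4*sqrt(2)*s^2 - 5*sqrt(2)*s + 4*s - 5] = 3*sqrt(2)*s^2 + 2*s + 8*sqrt(2)*s - 5*sqrt(2) + 4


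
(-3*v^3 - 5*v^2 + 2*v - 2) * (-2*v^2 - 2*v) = 6*v^5 + 16*v^4 + 6*v^3 + 4*v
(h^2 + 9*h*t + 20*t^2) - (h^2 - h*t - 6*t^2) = 10*h*t + 26*t^2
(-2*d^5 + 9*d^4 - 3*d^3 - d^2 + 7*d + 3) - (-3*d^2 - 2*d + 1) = -2*d^5 + 9*d^4 - 3*d^3 + 2*d^2 + 9*d + 2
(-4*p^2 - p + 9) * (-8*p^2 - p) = 32*p^4 + 12*p^3 - 71*p^2 - 9*p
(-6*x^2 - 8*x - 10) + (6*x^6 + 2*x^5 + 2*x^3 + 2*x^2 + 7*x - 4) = 6*x^6 + 2*x^5 + 2*x^3 - 4*x^2 - x - 14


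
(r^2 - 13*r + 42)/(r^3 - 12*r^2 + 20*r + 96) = (r - 7)/(r^2 - 6*r - 16)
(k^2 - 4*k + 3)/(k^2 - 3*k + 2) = (k - 3)/(k - 2)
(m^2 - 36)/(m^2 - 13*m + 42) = (m + 6)/(m - 7)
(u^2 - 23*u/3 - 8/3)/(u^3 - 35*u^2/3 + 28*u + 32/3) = 1/(u - 4)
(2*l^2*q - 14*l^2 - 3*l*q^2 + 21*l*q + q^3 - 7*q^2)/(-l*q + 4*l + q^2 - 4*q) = (-2*l*q + 14*l + q^2 - 7*q)/(q - 4)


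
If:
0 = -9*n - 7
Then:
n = -7/9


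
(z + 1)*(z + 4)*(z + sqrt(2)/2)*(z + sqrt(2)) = z^4 + 3*sqrt(2)*z^3/2 + 5*z^3 + 5*z^2 + 15*sqrt(2)*z^2/2 + 5*z + 6*sqrt(2)*z + 4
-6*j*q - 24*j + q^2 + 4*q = (-6*j + q)*(q + 4)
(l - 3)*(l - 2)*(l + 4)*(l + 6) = l^4 + 5*l^3 - 20*l^2 - 60*l + 144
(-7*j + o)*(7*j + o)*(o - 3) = -49*j^2*o + 147*j^2 + o^3 - 3*o^2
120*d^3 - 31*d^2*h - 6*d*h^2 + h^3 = (-8*d + h)*(-3*d + h)*(5*d + h)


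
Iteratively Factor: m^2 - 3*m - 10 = (m - 5)*(m + 2)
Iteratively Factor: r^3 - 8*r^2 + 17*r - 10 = (r - 2)*(r^2 - 6*r + 5) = (r - 5)*(r - 2)*(r - 1)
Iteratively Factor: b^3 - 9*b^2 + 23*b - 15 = (b - 1)*(b^2 - 8*b + 15) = (b - 5)*(b - 1)*(b - 3)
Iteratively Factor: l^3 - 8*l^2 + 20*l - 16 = (l - 2)*(l^2 - 6*l + 8) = (l - 2)^2*(l - 4)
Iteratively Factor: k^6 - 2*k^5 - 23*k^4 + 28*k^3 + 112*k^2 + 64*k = (k + 1)*(k^5 - 3*k^4 - 20*k^3 + 48*k^2 + 64*k) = (k - 4)*(k + 1)*(k^4 + k^3 - 16*k^2 - 16*k) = (k - 4)*(k + 1)^2*(k^3 - 16*k) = (k - 4)^2*(k + 1)^2*(k^2 + 4*k) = (k - 4)^2*(k + 1)^2*(k + 4)*(k)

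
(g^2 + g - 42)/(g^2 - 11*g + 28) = (g^2 + g - 42)/(g^2 - 11*g + 28)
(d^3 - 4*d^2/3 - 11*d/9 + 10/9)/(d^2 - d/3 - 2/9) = (3*d^2 - 2*d - 5)/(3*d + 1)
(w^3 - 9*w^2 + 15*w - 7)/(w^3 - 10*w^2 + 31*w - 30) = (w^3 - 9*w^2 + 15*w - 7)/(w^3 - 10*w^2 + 31*w - 30)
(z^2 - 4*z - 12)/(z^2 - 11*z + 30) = (z + 2)/(z - 5)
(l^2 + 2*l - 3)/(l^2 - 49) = (l^2 + 2*l - 3)/(l^2 - 49)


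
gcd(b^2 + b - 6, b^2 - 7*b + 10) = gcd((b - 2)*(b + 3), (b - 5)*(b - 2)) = b - 2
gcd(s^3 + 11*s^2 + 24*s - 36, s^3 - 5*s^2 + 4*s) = s - 1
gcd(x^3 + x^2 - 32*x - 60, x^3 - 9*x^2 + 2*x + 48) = x + 2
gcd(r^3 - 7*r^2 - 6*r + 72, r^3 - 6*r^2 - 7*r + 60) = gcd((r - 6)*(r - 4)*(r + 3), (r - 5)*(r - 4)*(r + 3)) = r^2 - r - 12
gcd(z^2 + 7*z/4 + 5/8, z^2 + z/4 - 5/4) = z + 5/4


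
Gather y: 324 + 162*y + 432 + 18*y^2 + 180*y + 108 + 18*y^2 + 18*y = 36*y^2 + 360*y + 864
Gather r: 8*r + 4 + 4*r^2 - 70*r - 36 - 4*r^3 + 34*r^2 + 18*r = -4*r^3 + 38*r^2 - 44*r - 32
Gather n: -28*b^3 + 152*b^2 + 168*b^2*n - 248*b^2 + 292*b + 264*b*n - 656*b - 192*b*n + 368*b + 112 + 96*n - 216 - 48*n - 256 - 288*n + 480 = -28*b^3 - 96*b^2 + 4*b + n*(168*b^2 + 72*b - 240) + 120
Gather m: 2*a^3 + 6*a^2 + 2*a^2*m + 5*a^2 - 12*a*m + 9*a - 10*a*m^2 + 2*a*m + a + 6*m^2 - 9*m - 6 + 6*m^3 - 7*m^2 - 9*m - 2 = 2*a^3 + 11*a^2 + 10*a + 6*m^3 + m^2*(-10*a - 1) + m*(2*a^2 - 10*a - 18) - 8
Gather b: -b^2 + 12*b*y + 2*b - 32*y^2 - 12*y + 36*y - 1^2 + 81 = -b^2 + b*(12*y + 2) - 32*y^2 + 24*y + 80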